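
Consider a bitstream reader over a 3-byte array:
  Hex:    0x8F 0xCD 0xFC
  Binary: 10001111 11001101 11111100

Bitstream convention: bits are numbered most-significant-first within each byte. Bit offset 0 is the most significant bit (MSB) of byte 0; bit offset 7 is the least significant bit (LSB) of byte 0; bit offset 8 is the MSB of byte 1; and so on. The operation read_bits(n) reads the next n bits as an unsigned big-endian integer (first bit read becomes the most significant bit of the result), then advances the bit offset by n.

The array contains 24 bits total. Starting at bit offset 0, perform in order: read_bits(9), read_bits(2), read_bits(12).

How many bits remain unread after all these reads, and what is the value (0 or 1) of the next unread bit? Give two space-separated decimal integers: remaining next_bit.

Answer: 1 0

Derivation:
Read 1: bits[0:9] width=9 -> value=287 (bin 100011111); offset now 9 = byte 1 bit 1; 15 bits remain
Read 2: bits[9:11] width=2 -> value=2 (bin 10); offset now 11 = byte 1 bit 3; 13 bits remain
Read 3: bits[11:23] width=12 -> value=1790 (bin 011011111110); offset now 23 = byte 2 bit 7; 1 bits remain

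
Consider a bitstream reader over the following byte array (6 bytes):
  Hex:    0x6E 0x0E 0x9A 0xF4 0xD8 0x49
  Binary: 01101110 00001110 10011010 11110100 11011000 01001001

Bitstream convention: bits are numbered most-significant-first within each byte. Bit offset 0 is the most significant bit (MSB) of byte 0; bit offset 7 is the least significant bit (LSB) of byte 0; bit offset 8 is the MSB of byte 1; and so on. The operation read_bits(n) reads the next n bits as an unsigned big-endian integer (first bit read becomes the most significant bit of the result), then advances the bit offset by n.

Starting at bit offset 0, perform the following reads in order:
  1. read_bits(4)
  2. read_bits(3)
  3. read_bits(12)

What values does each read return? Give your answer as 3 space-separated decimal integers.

Answer: 6 7 116

Derivation:
Read 1: bits[0:4] width=4 -> value=6 (bin 0110); offset now 4 = byte 0 bit 4; 44 bits remain
Read 2: bits[4:7] width=3 -> value=7 (bin 111); offset now 7 = byte 0 bit 7; 41 bits remain
Read 3: bits[7:19] width=12 -> value=116 (bin 000001110100); offset now 19 = byte 2 bit 3; 29 bits remain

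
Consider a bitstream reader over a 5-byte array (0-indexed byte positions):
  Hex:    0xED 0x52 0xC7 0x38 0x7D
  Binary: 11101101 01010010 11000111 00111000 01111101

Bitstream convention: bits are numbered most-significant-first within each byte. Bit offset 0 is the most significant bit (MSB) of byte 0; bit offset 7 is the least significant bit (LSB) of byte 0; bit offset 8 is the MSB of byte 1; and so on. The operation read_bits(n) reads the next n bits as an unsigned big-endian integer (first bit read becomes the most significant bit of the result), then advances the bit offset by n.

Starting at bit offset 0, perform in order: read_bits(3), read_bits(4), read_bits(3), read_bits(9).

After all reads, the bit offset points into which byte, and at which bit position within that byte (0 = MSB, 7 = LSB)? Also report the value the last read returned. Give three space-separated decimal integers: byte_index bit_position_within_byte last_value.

Read 1: bits[0:3] width=3 -> value=7 (bin 111); offset now 3 = byte 0 bit 3; 37 bits remain
Read 2: bits[3:7] width=4 -> value=6 (bin 0110); offset now 7 = byte 0 bit 7; 33 bits remain
Read 3: bits[7:10] width=3 -> value=5 (bin 101); offset now 10 = byte 1 bit 2; 30 bits remain
Read 4: bits[10:19] width=9 -> value=150 (bin 010010110); offset now 19 = byte 2 bit 3; 21 bits remain

Answer: 2 3 150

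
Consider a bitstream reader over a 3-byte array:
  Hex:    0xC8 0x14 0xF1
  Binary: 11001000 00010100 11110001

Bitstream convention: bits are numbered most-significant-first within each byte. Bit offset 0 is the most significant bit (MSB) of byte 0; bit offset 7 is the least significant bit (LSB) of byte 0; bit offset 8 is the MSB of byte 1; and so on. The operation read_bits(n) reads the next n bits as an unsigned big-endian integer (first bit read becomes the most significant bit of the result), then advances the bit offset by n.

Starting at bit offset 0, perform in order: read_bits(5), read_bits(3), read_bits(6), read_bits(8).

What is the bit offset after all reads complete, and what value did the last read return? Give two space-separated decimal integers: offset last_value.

Answer: 22 60

Derivation:
Read 1: bits[0:5] width=5 -> value=25 (bin 11001); offset now 5 = byte 0 bit 5; 19 bits remain
Read 2: bits[5:8] width=3 -> value=0 (bin 000); offset now 8 = byte 1 bit 0; 16 bits remain
Read 3: bits[8:14] width=6 -> value=5 (bin 000101); offset now 14 = byte 1 bit 6; 10 bits remain
Read 4: bits[14:22] width=8 -> value=60 (bin 00111100); offset now 22 = byte 2 bit 6; 2 bits remain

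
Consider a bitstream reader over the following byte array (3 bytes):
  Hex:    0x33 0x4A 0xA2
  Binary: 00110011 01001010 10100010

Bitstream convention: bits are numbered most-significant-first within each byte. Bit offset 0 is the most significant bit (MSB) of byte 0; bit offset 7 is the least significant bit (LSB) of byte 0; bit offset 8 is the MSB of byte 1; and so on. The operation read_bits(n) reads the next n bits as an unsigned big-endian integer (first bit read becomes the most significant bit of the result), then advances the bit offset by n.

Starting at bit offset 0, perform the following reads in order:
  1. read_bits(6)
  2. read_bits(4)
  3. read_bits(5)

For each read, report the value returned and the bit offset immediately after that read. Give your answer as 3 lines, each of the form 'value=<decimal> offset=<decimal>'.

Answer: value=12 offset=6
value=13 offset=10
value=5 offset=15

Derivation:
Read 1: bits[0:6] width=6 -> value=12 (bin 001100); offset now 6 = byte 0 bit 6; 18 bits remain
Read 2: bits[6:10] width=4 -> value=13 (bin 1101); offset now 10 = byte 1 bit 2; 14 bits remain
Read 3: bits[10:15] width=5 -> value=5 (bin 00101); offset now 15 = byte 1 bit 7; 9 bits remain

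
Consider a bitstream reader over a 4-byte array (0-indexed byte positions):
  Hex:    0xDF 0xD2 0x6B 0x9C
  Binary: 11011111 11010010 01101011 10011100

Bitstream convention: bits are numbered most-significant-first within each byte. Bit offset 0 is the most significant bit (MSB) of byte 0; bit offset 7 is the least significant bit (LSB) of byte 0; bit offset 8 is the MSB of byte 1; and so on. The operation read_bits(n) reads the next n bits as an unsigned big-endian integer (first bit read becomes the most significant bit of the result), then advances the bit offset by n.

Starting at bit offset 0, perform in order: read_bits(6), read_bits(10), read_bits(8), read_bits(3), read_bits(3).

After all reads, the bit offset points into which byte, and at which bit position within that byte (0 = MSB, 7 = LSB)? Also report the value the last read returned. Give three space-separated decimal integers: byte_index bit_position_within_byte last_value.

Answer: 3 6 7

Derivation:
Read 1: bits[0:6] width=6 -> value=55 (bin 110111); offset now 6 = byte 0 bit 6; 26 bits remain
Read 2: bits[6:16] width=10 -> value=978 (bin 1111010010); offset now 16 = byte 2 bit 0; 16 bits remain
Read 3: bits[16:24] width=8 -> value=107 (bin 01101011); offset now 24 = byte 3 bit 0; 8 bits remain
Read 4: bits[24:27] width=3 -> value=4 (bin 100); offset now 27 = byte 3 bit 3; 5 bits remain
Read 5: bits[27:30] width=3 -> value=7 (bin 111); offset now 30 = byte 3 bit 6; 2 bits remain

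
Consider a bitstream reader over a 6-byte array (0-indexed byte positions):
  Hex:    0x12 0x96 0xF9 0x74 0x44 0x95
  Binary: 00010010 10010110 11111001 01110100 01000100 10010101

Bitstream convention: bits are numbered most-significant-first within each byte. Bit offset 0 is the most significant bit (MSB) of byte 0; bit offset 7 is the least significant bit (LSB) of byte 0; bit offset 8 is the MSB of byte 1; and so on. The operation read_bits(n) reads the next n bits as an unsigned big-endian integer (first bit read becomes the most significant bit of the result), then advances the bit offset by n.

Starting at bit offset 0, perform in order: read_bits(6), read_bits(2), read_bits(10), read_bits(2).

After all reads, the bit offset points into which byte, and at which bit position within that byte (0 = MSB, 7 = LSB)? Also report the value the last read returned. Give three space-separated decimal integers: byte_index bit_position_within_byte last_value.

Read 1: bits[0:6] width=6 -> value=4 (bin 000100); offset now 6 = byte 0 bit 6; 42 bits remain
Read 2: bits[6:8] width=2 -> value=2 (bin 10); offset now 8 = byte 1 bit 0; 40 bits remain
Read 3: bits[8:18] width=10 -> value=603 (bin 1001011011); offset now 18 = byte 2 bit 2; 30 bits remain
Read 4: bits[18:20] width=2 -> value=3 (bin 11); offset now 20 = byte 2 bit 4; 28 bits remain

Answer: 2 4 3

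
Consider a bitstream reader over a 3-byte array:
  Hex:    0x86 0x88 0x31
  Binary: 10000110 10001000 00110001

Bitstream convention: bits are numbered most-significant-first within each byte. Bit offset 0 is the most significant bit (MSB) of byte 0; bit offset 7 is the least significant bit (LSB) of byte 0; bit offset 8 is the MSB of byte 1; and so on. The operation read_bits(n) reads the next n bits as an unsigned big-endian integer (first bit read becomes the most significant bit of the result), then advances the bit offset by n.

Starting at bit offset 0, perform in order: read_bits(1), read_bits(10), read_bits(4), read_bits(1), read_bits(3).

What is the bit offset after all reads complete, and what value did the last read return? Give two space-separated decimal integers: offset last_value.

Answer: 19 1

Derivation:
Read 1: bits[0:1] width=1 -> value=1 (bin 1); offset now 1 = byte 0 bit 1; 23 bits remain
Read 2: bits[1:11] width=10 -> value=52 (bin 0000110100); offset now 11 = byte 1 bit 3; 13 bits remain
Read 3: bits[11:15] width=4 -> value=4 (bin 0100); offset now 15 = byte 1 bit 7; 9 bits remain
Read 4: bits[15:16] width=1 -> value=0 (bin 0); offset now 16 = byte 2 bit 0; 8 bits remain
Read 5: bits[16:19] width=3 -> value=1 (bin 001); offset now 19 = byte 2 bit 3; 5 bits remain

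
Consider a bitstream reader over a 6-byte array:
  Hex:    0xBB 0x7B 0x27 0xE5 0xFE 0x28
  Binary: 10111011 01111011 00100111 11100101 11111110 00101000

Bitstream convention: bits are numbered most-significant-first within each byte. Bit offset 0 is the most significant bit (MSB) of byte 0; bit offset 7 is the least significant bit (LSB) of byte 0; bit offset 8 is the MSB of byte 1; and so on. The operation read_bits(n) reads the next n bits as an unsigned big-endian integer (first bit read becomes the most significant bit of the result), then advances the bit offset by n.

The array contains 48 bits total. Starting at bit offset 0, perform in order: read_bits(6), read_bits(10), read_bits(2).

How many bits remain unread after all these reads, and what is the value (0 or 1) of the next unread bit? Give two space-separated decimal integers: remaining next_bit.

Answer: 30 1

Derivation:
Read 1: bits[0:6] width=6 -> value=46 (bin 101110); offset now 6 = byte 0 bit 6; 42 bits remain
Read 2: bits[6:16] width=10 -> value=891 (bin 1101111011); offset now 16 = byte 2 bit 0; 32 bits remain
Read 3: bits[16:18] width=2 -> value=0 (bin 00); offset now 18 = byte 2 bit 2; 30 bits remain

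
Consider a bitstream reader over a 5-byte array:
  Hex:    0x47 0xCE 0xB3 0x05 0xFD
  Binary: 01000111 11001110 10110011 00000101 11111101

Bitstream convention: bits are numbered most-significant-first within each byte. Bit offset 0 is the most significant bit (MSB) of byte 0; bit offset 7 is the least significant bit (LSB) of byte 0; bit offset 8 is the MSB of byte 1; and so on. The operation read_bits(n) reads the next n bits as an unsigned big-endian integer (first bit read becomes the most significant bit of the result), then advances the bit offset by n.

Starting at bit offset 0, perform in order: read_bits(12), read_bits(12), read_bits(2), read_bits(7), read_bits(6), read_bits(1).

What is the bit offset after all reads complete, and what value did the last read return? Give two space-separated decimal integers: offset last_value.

Answer: 40 1

Derivation:
Read 1: bits[0:12] width=12 -> value=1148 (bin 010001111100); offset now 12 = byte 1 bit 4; 28 bits remain
Read 2: bits[12:24] width=12 -> value=3763 (bin 111010110011); offset now 24 = byte 3 bit 0; 16 bits remain
Read 3: bits[24:26] width=2 -> value=0 (bin 00); offset now 26 = byte 3 bit 2; 14 bits remain
Read 4: bits[26:33] width=7 -> value=11 (bin 0001011); offset now 33 = byte 4 bit 1; 7 bits remain
Read 5: bits[33:39] width=6 -> value=62 (bin 111110); offset now 39 = byte 4 bit 7; 1 bits remain
Read 6: bits[39:40] width=1 -> value=1 (bin 1); offset now 40 = byte 5 bit 0; 0 bits remain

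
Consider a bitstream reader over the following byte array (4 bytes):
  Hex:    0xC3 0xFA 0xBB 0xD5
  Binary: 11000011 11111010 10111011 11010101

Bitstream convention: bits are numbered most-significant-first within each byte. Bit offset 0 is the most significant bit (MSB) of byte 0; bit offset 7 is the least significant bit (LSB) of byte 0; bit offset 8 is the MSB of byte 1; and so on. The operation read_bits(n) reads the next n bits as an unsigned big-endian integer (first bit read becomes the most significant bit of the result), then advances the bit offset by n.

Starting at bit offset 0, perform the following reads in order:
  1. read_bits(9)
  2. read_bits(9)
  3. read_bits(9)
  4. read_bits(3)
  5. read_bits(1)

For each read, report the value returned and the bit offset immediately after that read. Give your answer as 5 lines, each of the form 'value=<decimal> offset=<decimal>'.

Read 1: bits[0:9] width=9 -> value=391 (bin 110000111); offset now 9 = byte 1 bit 1; 23 bits remain
Read 2: bits[9:18] width=9 -> value=490 (bin 111101010); offset now 18 = byte 2 bit 2; 14 bits remain
Read 3: bits[18:27] width=9 -> value=478 (bin 111011110); offset now 27 = byte 3 bit 3; 5 bits remain
Read 4: bits[27:30] width=3 -> value=5 (bin 101); offset now 30 = byte 3 bit 6; 2 bits remain
Read 5: bits[30:31] width=1 -> value=0 (bin 0); offset now 31 = byte 3 bit 7; 1 bits remain

Answer: value=391 offset=9
value=490 offset=18
value=478 offset=27
value=5 offset=30
value=0 offset=31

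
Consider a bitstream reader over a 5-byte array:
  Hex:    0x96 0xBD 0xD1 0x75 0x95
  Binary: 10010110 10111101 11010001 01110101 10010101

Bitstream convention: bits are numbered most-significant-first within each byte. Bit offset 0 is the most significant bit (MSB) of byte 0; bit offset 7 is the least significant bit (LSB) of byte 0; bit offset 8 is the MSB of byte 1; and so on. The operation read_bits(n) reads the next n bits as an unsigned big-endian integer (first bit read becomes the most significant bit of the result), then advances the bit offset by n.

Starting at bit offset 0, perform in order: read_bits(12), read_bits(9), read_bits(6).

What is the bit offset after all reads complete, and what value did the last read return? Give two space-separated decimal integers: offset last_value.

Answer: 27 11

Derivation:
Read 1: bits[0:12] width=12 -> value=2411 (bin 100101101011); offset now 12 = byte 1 bit 4; 28 bits remain
Read 2: bits[12:21] width=9 -> value=442 (bin 110111010); offset now 21 = byte 2 bit 5; 19 bits remain
Read 3: bits[21:27] width=6 -> value=11 (bin 001011); offset now 27 = byte 3 bit 3; 13 bits remain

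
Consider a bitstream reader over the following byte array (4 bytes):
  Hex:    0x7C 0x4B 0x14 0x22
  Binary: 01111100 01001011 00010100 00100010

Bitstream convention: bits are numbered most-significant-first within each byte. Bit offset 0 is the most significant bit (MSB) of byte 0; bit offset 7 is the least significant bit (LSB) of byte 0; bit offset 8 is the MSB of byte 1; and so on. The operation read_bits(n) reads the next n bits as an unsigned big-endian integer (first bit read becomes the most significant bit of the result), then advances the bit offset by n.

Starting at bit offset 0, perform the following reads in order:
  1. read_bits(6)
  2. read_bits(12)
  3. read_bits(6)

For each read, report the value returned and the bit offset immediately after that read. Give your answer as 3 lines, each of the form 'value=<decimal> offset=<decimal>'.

Answer: value=31 offset=6
value=300 offset=18
value=20 offset=24

Derivation:
Read 1: bits[0:6] width=6 -> value=31 (bin 011111); offset now 6 = byte 0 bit 6; 26 bits remain
Read 2: bits[6:18] width=12 -> value=300 (bin 000100101100); offset now 18 = byte 2 bit 2; 14 bits remain
Read 3: bits[18:24] width=6 -> value=20 (bin 010100); offset now 24 = byte 3 bit 0; 8 bits remain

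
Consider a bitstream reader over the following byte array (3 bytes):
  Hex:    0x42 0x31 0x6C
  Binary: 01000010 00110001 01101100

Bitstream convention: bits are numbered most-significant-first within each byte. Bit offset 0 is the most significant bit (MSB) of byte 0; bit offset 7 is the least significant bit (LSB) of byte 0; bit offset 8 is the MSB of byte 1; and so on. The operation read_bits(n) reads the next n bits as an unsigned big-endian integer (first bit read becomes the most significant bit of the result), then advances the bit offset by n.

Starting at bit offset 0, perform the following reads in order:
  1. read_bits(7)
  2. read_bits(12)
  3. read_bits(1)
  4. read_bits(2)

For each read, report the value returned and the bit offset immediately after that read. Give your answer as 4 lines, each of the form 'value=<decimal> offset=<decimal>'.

Answer: value=33 offset=7
value=395 offset=19
value=0 offset=20
value=3 offset=22

Derivation:
Read 1: bits[0:7] width=7 -> value=33 (bin 0100001); offset now 7 = byte 0 bit 7; 17 bits remain
Read 2: bits[7:19] width=12 -> value=395 (bin 000110001011); offset now 19 = byte 2 bit 3; 5 bits remain
Read 3: bits[19:20] width=1 -> value=0 (bin 0); offset now 20 = byte 2 bit 4; 4 bits remain
Read 4: bits[20:22] width=2 -> value=3 (bin 11); offset now 22 = byte 2 bit 6; 2 bits remain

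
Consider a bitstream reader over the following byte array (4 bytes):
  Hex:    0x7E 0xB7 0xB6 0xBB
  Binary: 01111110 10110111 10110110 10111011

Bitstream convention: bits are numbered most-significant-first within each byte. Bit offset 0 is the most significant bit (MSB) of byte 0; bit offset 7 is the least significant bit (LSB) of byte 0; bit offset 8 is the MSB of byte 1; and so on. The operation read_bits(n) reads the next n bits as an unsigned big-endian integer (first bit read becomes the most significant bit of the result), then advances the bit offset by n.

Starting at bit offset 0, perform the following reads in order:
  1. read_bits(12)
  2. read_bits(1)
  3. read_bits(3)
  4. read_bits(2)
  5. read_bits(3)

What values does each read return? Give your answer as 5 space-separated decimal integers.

Read 1: bits[0:12] width=12 -> value=2027 (bin 011111101011); offset now 12 = byte 1 bit 4; 20 bits remain
Read 2: bits[12:13] width=1 -> value=0 (bin 0); offset now 13 = byte 1 bit 5; 19 bits remain
Read 3: bits[13:16] width=3 -> value=7 (bin 111); offset now 16 = byte 2 bit 0; 16 bits remain
Read 4: bits[16:18] width=2 -> value=2 (bin 10); offset now 18 = byte 2 bit 2; 14 bits remain
Read 5: bits[18:21] width=3 -> value=6 (bin 110); offset now 21 = byte 2 bit 5; 11 bits remain

Answer: 2027 0 7 2 6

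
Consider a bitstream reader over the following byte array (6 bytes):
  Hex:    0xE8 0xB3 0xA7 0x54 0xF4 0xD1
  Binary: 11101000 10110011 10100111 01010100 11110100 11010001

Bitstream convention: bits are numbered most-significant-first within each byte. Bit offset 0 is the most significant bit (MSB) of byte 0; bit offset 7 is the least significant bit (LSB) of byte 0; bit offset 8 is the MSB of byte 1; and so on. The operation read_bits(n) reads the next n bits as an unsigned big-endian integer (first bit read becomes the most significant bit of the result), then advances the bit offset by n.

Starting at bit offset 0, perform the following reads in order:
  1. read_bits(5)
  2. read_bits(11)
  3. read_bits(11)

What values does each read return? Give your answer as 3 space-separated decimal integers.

Read 1: bits[0:5] width=5 -> value=29 (bin 11101); offset now 5 = byte 0 bit 5; 43 bits remain
Read 2: bits[5:16] width=11 -> value=179 (bin 00010110011); offset now 16 = byte 2 bit 0; 32 bits remain
Read 3: bits[16:27] width=11 -> value=1338 (bin 10100111010); offset now 27 = byte 3 bit 3; 21 bits remain

Answer: 29 179 1338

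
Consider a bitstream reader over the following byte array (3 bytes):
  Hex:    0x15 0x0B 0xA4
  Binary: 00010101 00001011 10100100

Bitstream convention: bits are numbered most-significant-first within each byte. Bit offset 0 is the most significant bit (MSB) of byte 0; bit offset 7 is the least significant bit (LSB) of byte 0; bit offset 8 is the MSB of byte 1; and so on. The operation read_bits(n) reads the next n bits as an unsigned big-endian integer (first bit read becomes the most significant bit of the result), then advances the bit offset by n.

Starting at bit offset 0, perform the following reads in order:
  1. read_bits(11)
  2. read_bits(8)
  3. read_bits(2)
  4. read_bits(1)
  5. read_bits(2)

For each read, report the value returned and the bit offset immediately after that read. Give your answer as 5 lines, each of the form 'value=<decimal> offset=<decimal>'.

Read 1: bits[0:11] width=11 -> value=168 (bin 00010101000); offset now 11 = byte 1 bit 3; 13 bits remain
Read 2: bits[11:19] width=8 -> value=93 (bin 01011101); offset now 19 = byte 2 bit 3; 5 bits remain
Read 3: bits[19:21] width=2 -> value=0 (bin 00); offset now 21 = byte 2 bit 5; 3 bits remain
Read 4: bits[21:22] width=1 -> value=1 (bin 1); offset now 22 = byte 2 bit 6; 2 bits remain
Read 5: bits[22:24] width=2 -> value=0 (bin 00); offset now 24 = byte 3 bit 0; 0 bits remain

Answer: value=168 offset=11
value=93 offset=19
value=0 offset=21
value=1 offset=22
value=0 offset=24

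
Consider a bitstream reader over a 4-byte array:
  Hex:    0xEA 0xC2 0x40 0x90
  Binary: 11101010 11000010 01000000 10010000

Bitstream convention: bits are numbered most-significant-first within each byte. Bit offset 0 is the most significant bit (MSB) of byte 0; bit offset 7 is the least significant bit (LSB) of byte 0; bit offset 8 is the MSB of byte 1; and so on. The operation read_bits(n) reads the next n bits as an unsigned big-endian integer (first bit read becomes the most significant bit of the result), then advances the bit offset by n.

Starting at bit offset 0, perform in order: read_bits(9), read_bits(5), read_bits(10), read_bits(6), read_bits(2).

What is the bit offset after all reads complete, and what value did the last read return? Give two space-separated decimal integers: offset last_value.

Answer: 32 0

Derivation:
Read 1: bits[0:9] width=9 -> value=469 (bin 111010101); offset now 9 = byte 1 bit 1; 23 bits remain
Read 2: bits[9:14] width=5 -> value=16 (bin 10000); offset now 14 = byte 1 bit 6; 18 bits remain
Read 3: bits[14:24] width=10 -> value=576 (bin 1001000000); offset now 24 = byte 3 bit 0; 8 bits remain
Read 4: bits[24:30] width=6 -> value=36 (bin 100100); offset now 30 = byte 3 bit 6; 2 bits remain
Read 5: bits[30:32] width=2 -> value=0 (bin 00); offset now 32 = byte 4 bit 0; 0 bits remain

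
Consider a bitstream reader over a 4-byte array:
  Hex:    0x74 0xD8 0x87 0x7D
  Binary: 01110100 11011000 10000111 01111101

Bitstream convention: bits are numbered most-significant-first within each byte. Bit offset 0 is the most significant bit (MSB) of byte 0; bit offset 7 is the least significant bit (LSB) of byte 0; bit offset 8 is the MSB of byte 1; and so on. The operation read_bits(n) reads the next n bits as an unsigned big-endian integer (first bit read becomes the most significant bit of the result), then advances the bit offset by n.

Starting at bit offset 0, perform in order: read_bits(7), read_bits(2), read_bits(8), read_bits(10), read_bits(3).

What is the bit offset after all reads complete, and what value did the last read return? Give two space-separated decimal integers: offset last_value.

Answer: 30 7

Derivation:
Read 1: bits[0:7] width=7 -> value=58 (bin 0111010); offset now 7 = byte 0 bit 7; 25 bits remain
Read 2: bits[7:9] width=2 -> value=1 (bin 01); offset now 9 = byte 1 bit 1; 23 bits remain
Read 3: bits[9:17] width=8 -> value=177 (bin 10110001); offset now 17 = byte 2 bit 1; 15 bits remain
Read 4: bits[17:27] width=10 -> value=59 (bin 0000111011); offset now 27 = byte 3 bit 3; 5 bits remain
Read 5: bits[27:30] width=3 -> value=7 (bin 111); offset now 30 = byte 3 bit 6; 2 bits remain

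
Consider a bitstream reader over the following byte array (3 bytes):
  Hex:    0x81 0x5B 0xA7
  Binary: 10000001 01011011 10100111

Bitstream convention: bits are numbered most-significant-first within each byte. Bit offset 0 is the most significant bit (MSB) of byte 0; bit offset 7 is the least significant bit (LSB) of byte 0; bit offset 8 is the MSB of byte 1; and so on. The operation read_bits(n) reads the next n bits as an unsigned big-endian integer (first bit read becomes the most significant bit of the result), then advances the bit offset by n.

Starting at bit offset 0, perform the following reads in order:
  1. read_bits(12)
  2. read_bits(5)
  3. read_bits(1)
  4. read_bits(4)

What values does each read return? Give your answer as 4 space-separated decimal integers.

Answer: 2069 23 0 9

Derivation:
Read 1: bits[0:12] width=12 -> value=2069 (bin 100000010101); offset now 12 = byte 1 bit 4; 12 bits remain
Read 2: bits[12:17] width=5 -> value=23 (bin 10111); offset now 17 = byte 2 bit 1; 7 bits remain
Read 3: bits[17:18] width=1 -> value=0 (bin 0); offset now 18 = byte 2 bit 2; 6 bits remain
Read 4: bits[18:22] width=4 -> value=9 (bin 1001); offset now 22 = byte 2 bit 6; 2 bits remain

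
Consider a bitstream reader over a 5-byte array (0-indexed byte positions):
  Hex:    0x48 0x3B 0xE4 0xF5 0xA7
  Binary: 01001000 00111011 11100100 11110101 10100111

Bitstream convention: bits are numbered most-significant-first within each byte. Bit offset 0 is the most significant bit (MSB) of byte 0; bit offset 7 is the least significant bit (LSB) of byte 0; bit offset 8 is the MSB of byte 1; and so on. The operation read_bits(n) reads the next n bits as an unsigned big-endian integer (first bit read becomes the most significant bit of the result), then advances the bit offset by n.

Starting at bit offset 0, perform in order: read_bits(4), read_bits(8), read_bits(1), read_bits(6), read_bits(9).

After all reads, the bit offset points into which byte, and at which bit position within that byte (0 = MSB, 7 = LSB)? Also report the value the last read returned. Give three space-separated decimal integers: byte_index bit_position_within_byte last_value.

Read 1: bits[0:4] width=4 -> value=4 (bin 0100); offset now 4 = byte 0 bit 4; 36 bits remain
Read 2: bits[4:12] width=8 -> value=131 (bin 10000011); offset now 12 = byte 1 bit 4; 28 bits remain
Read 3: bits[12:13] width=1 -> value=1 (bin 1); offset now 13 = byte 1 bit 5; 27 bits remain
Read 4: bits[13:19] width=6 -> value=31 (bin 011111); offset now 19 = byte 2 bit 3; 21 bits remain
Read 5: bits[19:28] width=9 -> value=79 (bin 001001111); offset now 28 = byte 3 bit 4; 12 bits remain

Answer: 3 4 79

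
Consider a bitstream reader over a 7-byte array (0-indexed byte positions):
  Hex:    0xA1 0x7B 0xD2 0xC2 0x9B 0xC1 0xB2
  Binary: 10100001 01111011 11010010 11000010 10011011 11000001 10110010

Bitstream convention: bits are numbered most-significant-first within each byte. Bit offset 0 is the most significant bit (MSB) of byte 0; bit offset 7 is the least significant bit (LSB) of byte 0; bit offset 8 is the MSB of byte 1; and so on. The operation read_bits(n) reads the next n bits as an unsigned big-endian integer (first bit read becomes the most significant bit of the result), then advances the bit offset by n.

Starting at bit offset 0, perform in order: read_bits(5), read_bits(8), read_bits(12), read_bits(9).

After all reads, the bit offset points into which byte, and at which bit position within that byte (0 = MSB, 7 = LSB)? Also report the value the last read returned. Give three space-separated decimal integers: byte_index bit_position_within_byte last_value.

Answer: 4 2 266

Derivation:
Read 1: bits[0:5] width=5 -> value=20 (bin 10100); offset now 5 = byte 0 bit 5; 51 bits remain
Read 2: bits[5:13] width=8 -> value=47 (bin 00101111); offset now 13 = byte 1 bit 5; 43 bits remain
Read 3: bits[13:25] width=12 -> value=1957 (bin 011110100101); offset now 25 = byte 3 bit 1; 31 bits remain
Read 4: bits[25:34] width=9 -> value=266 (bin 100001010); offset now 34 = byte 4 bit 2; 22 bits remain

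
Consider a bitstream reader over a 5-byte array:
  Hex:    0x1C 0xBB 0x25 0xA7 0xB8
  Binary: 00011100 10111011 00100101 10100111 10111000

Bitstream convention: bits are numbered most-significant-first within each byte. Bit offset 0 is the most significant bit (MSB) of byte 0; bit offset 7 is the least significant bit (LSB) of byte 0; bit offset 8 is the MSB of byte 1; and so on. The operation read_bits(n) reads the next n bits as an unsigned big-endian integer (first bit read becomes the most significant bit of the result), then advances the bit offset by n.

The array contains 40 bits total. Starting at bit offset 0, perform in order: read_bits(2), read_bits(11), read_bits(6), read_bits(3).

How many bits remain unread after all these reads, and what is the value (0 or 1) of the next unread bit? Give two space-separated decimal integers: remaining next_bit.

Read 1: bits[0:2] width=2 -> value=0 (bin 00); offset now 2 = byte 0 bit 2; 38 bits remain
Read 2: bits[2:13] width=11 -> value=919 (bin 01110010111); offset now 13 = byte 1 bit 5; 27 bits remain
Read 3: bits[13:19] width=6 -> value=25 (bin 011001); offset now 19 = byte 2 bit 3; 21 bits remain
Read 4: bits[19:22] width=3 -> value=1 (bin 001); offset now 22 = byte 2 bit 6; 18 bits remain

Answer: 18 0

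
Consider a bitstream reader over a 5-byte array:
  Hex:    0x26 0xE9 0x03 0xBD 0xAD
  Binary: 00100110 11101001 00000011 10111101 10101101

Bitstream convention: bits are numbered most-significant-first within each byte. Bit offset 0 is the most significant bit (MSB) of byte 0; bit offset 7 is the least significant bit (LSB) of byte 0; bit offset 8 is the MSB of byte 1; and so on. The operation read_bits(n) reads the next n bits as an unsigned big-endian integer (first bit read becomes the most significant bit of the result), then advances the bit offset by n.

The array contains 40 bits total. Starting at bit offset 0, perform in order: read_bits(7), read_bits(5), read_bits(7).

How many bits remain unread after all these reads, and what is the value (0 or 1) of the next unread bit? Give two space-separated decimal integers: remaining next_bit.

Read 1: bits[0:7] width=7 -> value=19 (bin 0010011); offset now 7 = byte 0 bit 7; 33 bits remain
Read 2: bits[7:12] width=5 -> value=14 (bin 01110); offset now 12 = byte 1 bit 4; 28 bits remain
Read 3: bits[12:19] width=7 -> value=72 (bin 1001000); offset now 19 = byte 2 bit 3; 21 bits remain

Answer: 21 0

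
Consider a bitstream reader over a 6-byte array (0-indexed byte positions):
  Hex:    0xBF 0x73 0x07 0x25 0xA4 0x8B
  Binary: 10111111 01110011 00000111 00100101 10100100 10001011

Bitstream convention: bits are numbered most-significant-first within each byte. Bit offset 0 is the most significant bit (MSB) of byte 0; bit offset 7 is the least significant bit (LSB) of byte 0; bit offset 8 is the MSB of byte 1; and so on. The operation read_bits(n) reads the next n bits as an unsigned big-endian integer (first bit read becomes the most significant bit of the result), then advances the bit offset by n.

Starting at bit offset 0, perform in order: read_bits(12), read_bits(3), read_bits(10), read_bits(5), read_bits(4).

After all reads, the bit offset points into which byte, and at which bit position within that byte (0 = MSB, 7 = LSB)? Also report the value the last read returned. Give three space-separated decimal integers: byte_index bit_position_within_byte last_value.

Answer: 4 2 6

Derivation:
Read 1: bits[0:12] width=12 -> value=3063 (bin 101111110111); offset now 12 = byte 1 bit 4; 36 bits remain
Read 2: bits[12:15] width=3 -> value=1 (bin 001); offset now 15 = byte 1 bit 7; 33 bits remain
Read 3: bits[15:25] width=10 -> value=526 (bin 1000001110); offset now 25 = byte 3 bit 1; 23 bits remain
Read 4: bits[25:30] width=5 -> value=9 (bin 01001); offset now 30 = byte 3 bit 6; 18 bits remain
Read 5: bits[30:34] width=4 -> value=6 (bin 0110); offset now 34 = byte 4 bit 2; 14 bits remain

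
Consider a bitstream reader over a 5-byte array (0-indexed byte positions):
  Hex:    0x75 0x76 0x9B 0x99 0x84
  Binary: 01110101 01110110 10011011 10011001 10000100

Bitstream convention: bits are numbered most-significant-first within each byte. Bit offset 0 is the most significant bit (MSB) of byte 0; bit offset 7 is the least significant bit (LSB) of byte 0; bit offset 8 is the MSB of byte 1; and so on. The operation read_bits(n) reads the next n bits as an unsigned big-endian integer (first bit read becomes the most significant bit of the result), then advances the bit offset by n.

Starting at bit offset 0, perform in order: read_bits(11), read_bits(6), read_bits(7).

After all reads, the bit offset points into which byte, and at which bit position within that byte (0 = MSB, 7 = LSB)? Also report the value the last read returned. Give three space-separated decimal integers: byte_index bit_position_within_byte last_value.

Read 1: bits[0:11] width=11 -> value=939 (bin 01110101011); offset now 11 = byte 1 bit 3; 29 bits remain
Read 2: bits[11:17] width=6 -> value=45 (bin 101101); offset now 17 = byte 2 bit 1; 23 bits remain
Read 3: bits[17:24] width=7 -> value=27 (bin 0011011); offset now 24 = byte 3 bit 0; 16 bits remain

Answer: 3 0 27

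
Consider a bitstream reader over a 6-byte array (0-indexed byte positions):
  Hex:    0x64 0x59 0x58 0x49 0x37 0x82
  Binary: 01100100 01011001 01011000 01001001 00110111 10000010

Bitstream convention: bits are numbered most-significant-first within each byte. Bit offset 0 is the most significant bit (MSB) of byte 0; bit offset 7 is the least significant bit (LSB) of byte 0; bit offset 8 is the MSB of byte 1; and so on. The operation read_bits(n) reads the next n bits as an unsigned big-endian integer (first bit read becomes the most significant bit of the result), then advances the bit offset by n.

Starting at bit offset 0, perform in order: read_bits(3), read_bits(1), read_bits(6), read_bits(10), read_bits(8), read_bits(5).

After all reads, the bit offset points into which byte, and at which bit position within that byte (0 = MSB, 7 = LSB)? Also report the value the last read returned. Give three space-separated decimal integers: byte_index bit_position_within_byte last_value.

Answer: 4 1 18

Derivation:
Read 1: bits[0:3] width=3 -> value=3 (bin 011); offset now 3 = byte 0 bit 3; 45 bits remain
Read 2: bits[3:4] width=1 -> value=0 (bin 0); offset now 4 = byte 0 bit 4; 44 bits remain
Read 3: bits[4:10] width=6 -> value=17 (bin 010001); offset now 10 = byte 1 bit 2; 38 bits remain
Read 4: bits[10:20] width=10 -> value=405 (bin 0110010101); offset now 20 = byte 2 bit 4; 28 bits remain
Read 5: bits[20:28] width=8 -> value=132 (bin 10000100); offset now 28 = byte 3 bit 4; 20 bits remain
Read 6: bits[28:33] width=5 -> value=18 (bin 10010); offset now 33 = byte 4 bit 1; 15 bits remain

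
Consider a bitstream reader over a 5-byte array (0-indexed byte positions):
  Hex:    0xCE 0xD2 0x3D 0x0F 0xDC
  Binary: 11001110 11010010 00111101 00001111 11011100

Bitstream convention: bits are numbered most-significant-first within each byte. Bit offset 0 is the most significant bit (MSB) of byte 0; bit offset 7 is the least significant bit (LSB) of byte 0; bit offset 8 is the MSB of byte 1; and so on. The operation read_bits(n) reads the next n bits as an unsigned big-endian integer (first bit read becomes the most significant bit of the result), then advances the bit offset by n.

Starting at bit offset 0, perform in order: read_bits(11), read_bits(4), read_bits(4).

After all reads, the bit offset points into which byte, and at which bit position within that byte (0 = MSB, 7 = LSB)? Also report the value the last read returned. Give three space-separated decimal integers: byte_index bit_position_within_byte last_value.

Answer: 2 3 1

Derivation:
Read 1: bits[0:11] width=11 -> value=1654 (bin 11001110110); offset now 11 = byte 1 bit 3; 29 bits remain
Read 2: bits[11:15] width=4 -> value=9 (bin 1001); offset now 15 = byte 1 bit 7; 25 bits remain
Read 3: bits[15:19] width=4 -> value=1 (bin 0001); offset now 19 = byte 2 bit 3; 21 bits remain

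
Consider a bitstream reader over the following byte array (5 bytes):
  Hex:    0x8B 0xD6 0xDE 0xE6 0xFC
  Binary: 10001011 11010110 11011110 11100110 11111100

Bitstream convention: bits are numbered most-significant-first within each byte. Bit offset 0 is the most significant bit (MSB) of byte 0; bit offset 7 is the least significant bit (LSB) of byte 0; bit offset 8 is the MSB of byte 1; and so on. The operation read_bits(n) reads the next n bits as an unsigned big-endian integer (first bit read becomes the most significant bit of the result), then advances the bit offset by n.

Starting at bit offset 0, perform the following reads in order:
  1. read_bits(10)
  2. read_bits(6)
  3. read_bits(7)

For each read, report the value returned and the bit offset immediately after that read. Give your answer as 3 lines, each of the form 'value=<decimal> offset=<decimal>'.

Read 1: bits[0:10] width=10 -> value=559 (bin 1000101111); offset now 10 = byte 1 bit 2; 30 bits remain
Read 2: bits[10:16] width=6 -> value=22 (bin 010110); offset now 16 = byte 2 bit 0; 24 bits remain
Read 3: bits[16:23] width=7 -> value=111 (bin 1101111); offset now 23 = byte 2 bit 7; 17 bits remain

Answer: value=559 offset=10
value=22 offset=16
value=111 offset=23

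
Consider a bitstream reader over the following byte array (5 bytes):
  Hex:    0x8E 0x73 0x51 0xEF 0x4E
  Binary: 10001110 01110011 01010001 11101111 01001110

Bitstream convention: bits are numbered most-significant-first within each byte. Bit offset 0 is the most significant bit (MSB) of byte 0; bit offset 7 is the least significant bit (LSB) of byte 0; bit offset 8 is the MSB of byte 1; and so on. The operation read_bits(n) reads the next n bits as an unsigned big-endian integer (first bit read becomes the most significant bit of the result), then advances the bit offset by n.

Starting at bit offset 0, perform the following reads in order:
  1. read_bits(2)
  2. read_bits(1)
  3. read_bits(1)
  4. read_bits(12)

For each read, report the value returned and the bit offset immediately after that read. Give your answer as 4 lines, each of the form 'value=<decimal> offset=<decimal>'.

Read 1: bits[0:2] width=2 -> value=2 (bin 10); offset now 2 = byte 0 bit 2; 38 bits remain
Read 2: bits[2:3] width=1 -> value=0 (bin 0); offset now 3 = byte 0 bit 3; 37 bits remain
Read 3: bits[3:4] width=1 -> value=0 (bin 0); offset now 4 = byte 0 bit 4; 36 bits remain
Read 4: bits[4:16] width=12 -> value=3699 (bin 111001110011); offset now 16 = byte 2 bit 0; 24 bits remain

Answer: value=2 offset=2
value=0 offset=3
value=0 offset=4
value=3699 offset=16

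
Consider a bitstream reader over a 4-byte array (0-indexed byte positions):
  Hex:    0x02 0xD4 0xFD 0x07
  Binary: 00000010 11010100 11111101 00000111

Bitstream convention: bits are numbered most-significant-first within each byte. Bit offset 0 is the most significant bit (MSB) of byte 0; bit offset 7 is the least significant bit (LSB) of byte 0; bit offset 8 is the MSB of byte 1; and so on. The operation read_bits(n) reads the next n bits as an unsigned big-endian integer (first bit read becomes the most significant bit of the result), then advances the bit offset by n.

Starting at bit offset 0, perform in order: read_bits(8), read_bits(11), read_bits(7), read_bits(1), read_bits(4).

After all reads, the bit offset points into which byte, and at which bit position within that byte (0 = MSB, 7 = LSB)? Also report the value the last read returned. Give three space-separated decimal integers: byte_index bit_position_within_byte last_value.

Read 1: bits[0:8] width=8 -> value=2 (bin 00000010); offset now 8 = byte 1 bit 0; 24 bits remain
Read 2: bits[8:19] width=11 -> value=1703 (bin 11010100111); offset now 19 = byte 2 bit 3; 13 bits remain
Read 3: bits[19:26] width=7 -> value=116 (bin 1110100); offset now 26 = byte 3 bit 2; 6 bits remain
Read 4: bits[26:27] width=1 -> value=0 (bin 0); offset now 27 = byte 3 bit 3; 5 bits remain
Read 5: bits[27:31] width=4 -> value=3 (bin 0011); offset now 31 = byte 3 bit 7; 1 bits remain

Answer: 3 7 3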